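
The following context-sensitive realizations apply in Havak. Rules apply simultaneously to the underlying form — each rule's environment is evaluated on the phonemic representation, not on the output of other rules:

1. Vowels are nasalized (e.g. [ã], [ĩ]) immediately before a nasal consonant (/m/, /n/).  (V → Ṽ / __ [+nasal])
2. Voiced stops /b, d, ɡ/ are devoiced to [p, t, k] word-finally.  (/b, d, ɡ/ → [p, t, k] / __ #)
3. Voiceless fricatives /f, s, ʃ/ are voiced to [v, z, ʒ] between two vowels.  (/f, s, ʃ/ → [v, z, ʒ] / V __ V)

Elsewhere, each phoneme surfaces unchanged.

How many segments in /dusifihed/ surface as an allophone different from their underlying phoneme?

3

Segments that undergo a rule: /s/ → [z] (rule 3); /f/ → [v] (rule 3); /d/ → [t] (rule 2).
All other segments surface unchanged.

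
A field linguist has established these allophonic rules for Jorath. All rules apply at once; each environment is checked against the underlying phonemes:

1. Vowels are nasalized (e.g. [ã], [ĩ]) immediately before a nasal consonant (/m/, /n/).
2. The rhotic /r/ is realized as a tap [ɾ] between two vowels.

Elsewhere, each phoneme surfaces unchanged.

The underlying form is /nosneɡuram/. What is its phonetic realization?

[nosneɡuɾãm]

/n/ (word-initial): no rule targets it → [n].
/o/ (between /n/ and /s/): rule 1 targets it, but not before a nasal consonant → unchanged [o].
/s/ — not in any rule's target class → [s].
/n/ — not in any rule's target class → [n].
/e/ (between /n/ and /ɡ/): rule 1 targets it, but not before a nasal consonant → unchanged [e].
/ɡ/ stays [ɡ].
/u/ — between /ɡ/ and /r/; rule 1 does not apply here → [u].
Rule 2 applies to /r/ (between /u/ and /a/: between two vowels) → [ɾ].
/a/ (between /r/ and /m/): before a nasal consonant, so rule 1 applies → [ã].
/m/ — not in any rule's target class → [m].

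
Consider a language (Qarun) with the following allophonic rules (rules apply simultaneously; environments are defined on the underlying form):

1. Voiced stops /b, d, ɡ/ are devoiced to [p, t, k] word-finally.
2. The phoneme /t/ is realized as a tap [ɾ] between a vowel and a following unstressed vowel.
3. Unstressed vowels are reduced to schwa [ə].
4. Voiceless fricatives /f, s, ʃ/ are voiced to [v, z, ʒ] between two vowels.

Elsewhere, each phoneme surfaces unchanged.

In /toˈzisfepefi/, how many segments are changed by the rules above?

Segments that undergo a rule: /o/ → [ə] (rule 3); /e/ → [ə] (rule 3); /e/ → [ə] (rule 3); /f/ → [v] (rule 4); /i/ → [ə] (rule 3).
All other segments surface unchanged.

5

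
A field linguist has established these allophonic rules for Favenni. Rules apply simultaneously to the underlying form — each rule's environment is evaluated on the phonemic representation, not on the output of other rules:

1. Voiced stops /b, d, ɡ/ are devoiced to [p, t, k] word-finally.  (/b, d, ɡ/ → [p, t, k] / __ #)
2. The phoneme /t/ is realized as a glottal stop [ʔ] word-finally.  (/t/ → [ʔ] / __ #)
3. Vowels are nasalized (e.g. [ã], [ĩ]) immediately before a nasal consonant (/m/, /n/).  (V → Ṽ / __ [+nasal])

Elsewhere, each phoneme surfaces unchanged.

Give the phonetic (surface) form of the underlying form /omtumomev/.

[õmtũmõmev]

/o/ (word-initial) occurs before a nasal consonant → [õ] by rule 3.
/m/ stays [m].
/t/ (between /m/ and /u/) fails the environment for rule 2, so it stays [t].
/u/ — between /t/ and /m/, before a nasal consonant — surfaces as [ũ] (rule 3).
/m/ (between /u/ and /o/): no rule targets it → [m].
/o/ (between /m/ and /m/) occurs before a nasal consonant → [õ] by rule 3.
/m/ stays [m].
/e/ — between /m/ and /v/; rule 3 does not apply here → [e].
/v/ — not in any rule's target class → [v].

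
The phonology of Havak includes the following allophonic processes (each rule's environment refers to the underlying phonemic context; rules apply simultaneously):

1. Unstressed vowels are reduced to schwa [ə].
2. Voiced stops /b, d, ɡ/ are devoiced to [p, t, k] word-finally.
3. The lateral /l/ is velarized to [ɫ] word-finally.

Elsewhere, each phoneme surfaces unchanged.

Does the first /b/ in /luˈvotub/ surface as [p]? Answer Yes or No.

/b/ (word-final): word-finally, so rule 2 applies → [p].
The actual realization is [p], which matches [p].

Yes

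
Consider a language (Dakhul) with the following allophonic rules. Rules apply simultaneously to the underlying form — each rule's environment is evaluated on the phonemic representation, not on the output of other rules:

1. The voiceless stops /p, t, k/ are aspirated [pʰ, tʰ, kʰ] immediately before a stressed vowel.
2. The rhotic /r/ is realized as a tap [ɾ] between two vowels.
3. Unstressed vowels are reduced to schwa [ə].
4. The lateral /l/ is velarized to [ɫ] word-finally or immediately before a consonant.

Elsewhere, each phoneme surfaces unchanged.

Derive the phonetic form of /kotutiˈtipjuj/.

/k/ (word-initial): rule 1 targets it, but not immediately before a stressed vowel → unchanged [k].
/o/ meets the environment for rule 3 (in an unstressed syllable) → [ə].
/t/ (between /o/ and /u/): rule 1 targets it, but not immediately before a stressed vowel → unchanged [t].
/u/ (between /t/ and /t/) occurs in an unstressed syllable → [ə] by rule 3.
/t/ (between /u/ and /i/) is in the target of rule 1 but the environment (immediately before a stressed vowel) is not met → [t].
/i/ (between /t/ and /t/) occurs in an unstressed syllable → [ə] by rule 3.
/t/ — between /i/ and /i/, immediately before a stressed vowel — surfaces as [tʰ] (rule 1).
/i/ (between /t/ and /p/) is in the target of rule 3 but the environment (in an unstressed syllable) is not met → [i].
/p/ (between /i/ and /j/) is in the target of rule 1 but the environment (immediately before a stressed vowel) is not met → [p].
/j/ (between /p/ and /u/) is unaffected → [j].
Rule 3 applies to /u/ (between /j/ and /j/: in an unstressed syllable) → [ə].
/j/ — not in any rule's target class → [j].

[kətətəˈtʰipjəj]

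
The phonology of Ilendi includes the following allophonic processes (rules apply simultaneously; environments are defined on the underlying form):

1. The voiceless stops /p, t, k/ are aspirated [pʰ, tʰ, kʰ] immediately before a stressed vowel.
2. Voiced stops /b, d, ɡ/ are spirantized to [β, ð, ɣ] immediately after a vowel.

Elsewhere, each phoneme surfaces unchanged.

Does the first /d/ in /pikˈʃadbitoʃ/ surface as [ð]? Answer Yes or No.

Yes

/d/ (between /a/ and /b/): immediately after a vowel, so rule 2 applies → [ð].
The actual realization is [ð], which matches [ð].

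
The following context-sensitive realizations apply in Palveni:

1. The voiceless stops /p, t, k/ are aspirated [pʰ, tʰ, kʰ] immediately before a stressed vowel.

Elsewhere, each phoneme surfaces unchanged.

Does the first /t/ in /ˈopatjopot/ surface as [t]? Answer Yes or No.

/t/ (between /a/ and /j/) is in the target of rule 1 but the environment (immediately before a stressed vowel) is not met → [t].
The actual realization is [t], which matches [t].

Yes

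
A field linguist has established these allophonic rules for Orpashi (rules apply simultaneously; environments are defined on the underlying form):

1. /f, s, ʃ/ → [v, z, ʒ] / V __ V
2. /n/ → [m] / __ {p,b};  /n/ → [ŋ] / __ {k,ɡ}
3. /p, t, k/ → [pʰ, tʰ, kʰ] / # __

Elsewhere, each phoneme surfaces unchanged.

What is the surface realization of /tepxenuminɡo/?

[tʰepxenumiŋɡo]

/t/ — word-initial, word-initially — surfaces as [tʰ] (rule 3).
/p/ (between /e/ and /x/) is in the target of rule 3 but the environment (word-initially) is not met → [p].
/n/ — between /e/ and /u/; rule 2 does not apply here → [n].
/n/ (between /i/ and /ɡ/): before a labial or velar stop, so rule 2 applies → [ŋ].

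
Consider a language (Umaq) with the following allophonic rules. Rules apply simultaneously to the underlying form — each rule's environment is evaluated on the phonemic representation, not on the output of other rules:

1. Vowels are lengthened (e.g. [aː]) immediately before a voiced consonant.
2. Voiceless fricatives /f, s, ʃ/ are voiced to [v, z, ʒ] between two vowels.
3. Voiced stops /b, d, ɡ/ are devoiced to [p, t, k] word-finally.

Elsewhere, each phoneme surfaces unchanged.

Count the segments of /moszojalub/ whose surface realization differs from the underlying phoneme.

Segments that undergo a rule: /o/ → [oː] (rule 1); /a/ → [aː] (rule 1); /u/ → [uː] (rule 1); /b/ → [p] (rule 3).
All other segments surface unchanged.

4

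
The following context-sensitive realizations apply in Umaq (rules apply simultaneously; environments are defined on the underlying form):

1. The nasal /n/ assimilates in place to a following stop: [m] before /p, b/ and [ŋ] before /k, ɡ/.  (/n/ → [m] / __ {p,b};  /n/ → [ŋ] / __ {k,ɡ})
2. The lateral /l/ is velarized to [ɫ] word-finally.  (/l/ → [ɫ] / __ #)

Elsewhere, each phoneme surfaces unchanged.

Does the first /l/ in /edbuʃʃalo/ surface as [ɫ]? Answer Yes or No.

/l/ (between /a/ and /o/) fails the environment for rule 2, so it stays [l].
The actual realization is [l], not [ɫ].

No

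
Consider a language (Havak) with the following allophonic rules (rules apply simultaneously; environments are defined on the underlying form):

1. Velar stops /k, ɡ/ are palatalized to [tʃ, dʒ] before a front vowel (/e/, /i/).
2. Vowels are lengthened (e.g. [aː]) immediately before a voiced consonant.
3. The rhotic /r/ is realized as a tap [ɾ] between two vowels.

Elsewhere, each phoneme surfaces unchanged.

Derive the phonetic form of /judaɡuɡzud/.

[juːdaːɡuːɡzuːd]

/j/ (word-initial): no rule targets it → [j].
/u/ (between /j/ and /d/): before a voiced consonant, so rule 2 applies → [uː].
/d/ (between /u/ and /a/): no rule targets it → [d].
/a/ — between /d/ and /ɡ/, before a voiced consonant — surfaces as [aː] (rule 2).
/ɡ/ (between /a/ and /u/): rule 1 targets it, but not before a front vowel → unchanged [ɡ].
/u/ (between /ɡ/ and /ɡ/) occurs before a voiced consonant → [uː] by rule 2.
/ɡ/ (between /u/ and /z/) fails the environment for rule 1, so it stays [ɡ].
/z/ (between /ɡ/ and /u/) is unaffected → [z].
/u/ — between /z/ and /d/, before a voiced consonant — surfaces as [uː] (rule 2).
/d/ — not in any rule's target class → [d].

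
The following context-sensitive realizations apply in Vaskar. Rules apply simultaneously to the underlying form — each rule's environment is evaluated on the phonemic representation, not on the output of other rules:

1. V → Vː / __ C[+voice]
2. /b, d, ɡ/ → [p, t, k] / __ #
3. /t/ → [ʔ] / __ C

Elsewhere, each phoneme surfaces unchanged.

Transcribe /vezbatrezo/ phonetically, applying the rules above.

[veːzbaʔreːzo]

/v/ (word-initial) is unaffected → [v].
/e/ (between /v/ and /z/): before a voiced consonant, so rule 1 applies → [eː].
/z/ — not in any rule's target class → [z].
/b/ (between /z/ and /a/) fails the environment for rule 2, so it stays [b].
/a/ (between /b/ and /t/): rule 1 targets it, but not before a voiced consonant → unchanged [a].
/t/ (between /a/ and /r/): immediately before a consonant, so rule 3 applies → [ʔ].
/r/ — not in any rule's target class → [r].
/e/ — between /r/ and /z/, before a voiced consonant — surfaces as [eː] (rule 1).
/z/ (between /e/ and /o/) is unaffected → [z].
/o/ — word-final; rule 1 does not apply here → [o].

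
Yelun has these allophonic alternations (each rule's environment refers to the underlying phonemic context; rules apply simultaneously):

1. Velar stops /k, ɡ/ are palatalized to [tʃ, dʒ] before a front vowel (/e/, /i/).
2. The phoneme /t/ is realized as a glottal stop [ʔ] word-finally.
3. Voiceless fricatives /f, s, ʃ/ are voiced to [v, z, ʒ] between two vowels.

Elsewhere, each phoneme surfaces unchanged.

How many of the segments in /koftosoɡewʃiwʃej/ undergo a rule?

Segments that undergo a rule: /s/ → [z] (rule 3); /ɡ/ → [dʒ] (rule 1).
All other segments surface unchanged.

2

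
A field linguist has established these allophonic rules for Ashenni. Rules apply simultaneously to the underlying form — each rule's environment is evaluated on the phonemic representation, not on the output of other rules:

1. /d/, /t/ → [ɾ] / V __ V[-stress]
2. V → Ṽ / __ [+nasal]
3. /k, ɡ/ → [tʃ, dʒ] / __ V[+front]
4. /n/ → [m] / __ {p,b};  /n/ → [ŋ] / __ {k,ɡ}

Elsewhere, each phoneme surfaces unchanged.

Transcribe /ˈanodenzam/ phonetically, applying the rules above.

/a/ — word-initial, before a nasal consonant — surfaces as [ã] (rule 2).
/n/ (between /a/ and /o/) fails the environment for rule 4, so it stays [n].
/o/ (between /n/ and /d/): rule 2 targets it, but not before a nasal consonant → unchanged [o].
/d/ (between /o/ and /e/) occurs between a vowel and a following unstressed vowel → [ɾ] by rule 1.
Rule 2 applies to /e/ (between /d/ and /n/: before a nasal consonant) → [ẽ].
/n/ (between /e/ and /z/) fails the environment for rule 4, so it stays [n].
/z/ (between /n/ and /a/): no rule targets it → [z].
/a/ — between /z/ and /m/, before a nasal consonant — surfaces as [ã] (rule 2).
/m/ stays [m].

[ˈãnoɾẽnzãm]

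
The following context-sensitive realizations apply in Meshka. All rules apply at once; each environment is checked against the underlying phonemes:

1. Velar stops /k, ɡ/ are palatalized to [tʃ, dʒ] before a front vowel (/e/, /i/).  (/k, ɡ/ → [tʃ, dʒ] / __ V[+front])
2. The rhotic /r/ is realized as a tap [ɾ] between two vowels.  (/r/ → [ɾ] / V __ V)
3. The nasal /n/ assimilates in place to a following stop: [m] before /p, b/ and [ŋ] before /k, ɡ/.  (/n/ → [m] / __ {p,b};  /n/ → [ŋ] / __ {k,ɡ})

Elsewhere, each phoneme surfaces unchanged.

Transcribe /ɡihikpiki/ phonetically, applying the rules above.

Rule 1 applies to /ɡ/ (word-initial: before a front vowel) → [dʒ].
/i/ (between /ɡ/ and /h/): no rule targets it → [i].
/h/ (between /i/ and /i/) is unaffected → [h].
/i/ (between /h/ and /k/) is unaffected → [i].
/k/ (between /i/ and /p/): rule 1 targets it, but not before a front vowel → unchanged [k].
/p/ (between /k/ and /i/): no rule targets it → [p].
/i/ stays [i].
/k/ (between /i/ and /i/) occurs before a front vowel → [tʃ] by rule 1.
/i/ — not in any rule's target class → [i].

[dʒihikpitʃi]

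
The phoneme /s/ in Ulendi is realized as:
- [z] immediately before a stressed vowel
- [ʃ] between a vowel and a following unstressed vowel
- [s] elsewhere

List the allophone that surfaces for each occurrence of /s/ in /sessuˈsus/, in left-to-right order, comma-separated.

Occurrence 1 (position 1): no conditioning environment matches → elsewhere allophone [s].
Occurrence 2 (position 3): no conditioning environment matches → elsewhere allophone [s].
Occurrence 3 (position 4): no conditioning environment matches → elsewhere allophone [s].
Occurrence 4 (position 6): immediately before a stressed vowel → [z].
Occurrence 5 (position 8): no conditioning environment matches → elsewhere allophone [s].

[s], [s], [s], [z], [s]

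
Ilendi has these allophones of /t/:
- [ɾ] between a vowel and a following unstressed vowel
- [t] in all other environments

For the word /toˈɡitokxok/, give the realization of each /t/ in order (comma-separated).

Occurrence 1 (position 1): no conditioning environment matches → elsewhere allophone [t].
Occurrence 2 (position 5): between a vowel and a following unstressed vowel → [ɾ].

[t], [ɾ]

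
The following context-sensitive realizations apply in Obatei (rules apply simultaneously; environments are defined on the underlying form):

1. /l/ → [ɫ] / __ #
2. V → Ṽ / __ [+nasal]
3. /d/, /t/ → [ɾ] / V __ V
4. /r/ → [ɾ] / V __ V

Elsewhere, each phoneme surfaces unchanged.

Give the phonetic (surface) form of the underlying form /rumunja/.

/r/ (word-initial) is in the target of rule 4 but the environment (between two vowels) is not met → [r].
Rule 2 applies to /u/ (between /r/ and /m/: before a nasal consonant) → [ũ].
/m/ — not in any rule's target class → [m].
/u/ — between /m/ and /n/, before a nasal consonant — surfaces as [ũ] (rule 2).
/n/ stays [n].
/j/ (between /n/ and /a/) is unaffected → [j].
/a/ — word-final; rule 2 does not apply here → [a].

[rũmũnja]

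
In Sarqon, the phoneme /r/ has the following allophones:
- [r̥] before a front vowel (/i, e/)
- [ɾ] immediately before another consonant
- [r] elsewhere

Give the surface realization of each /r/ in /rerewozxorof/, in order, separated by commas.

[r̥], [r̥], [r]

Occurrence 1 (position 1): before a front vowel (/i, e/) → [r̥].
Occurrence 2 (position 3): before a front vowel (/i, e/) → [r̥].
Occurrence 3 (position 10): no conditioning environment matches → elsewhere allophone [r].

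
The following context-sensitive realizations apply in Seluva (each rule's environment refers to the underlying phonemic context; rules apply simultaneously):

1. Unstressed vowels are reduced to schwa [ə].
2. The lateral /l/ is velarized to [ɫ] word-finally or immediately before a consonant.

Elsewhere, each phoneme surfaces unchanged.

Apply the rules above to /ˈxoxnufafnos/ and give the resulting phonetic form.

/x/ (word-initial) is unaffected → [x].
/o/ — between /x/ and /x/; rule 1 does not apply here → [o].
/x/ (between /o/ and /n/): no rule targets it → [x].
/n/ — not in any rule's target class → [n].
/u/ meets the environment for rule 1 (in an unstressed syllable) → [ə].
/f/ (between /u/ and /a/) is unaffected → [f].
Rule 1 applies to /a/ (between /f/ and /f/: in an unstressed syllable) → [ə].
/f/ (between /a/ and /n/) is unaffected → [f].
/n/ stays [n].
Rule 1 applies to /o/ (between /n/ and /s/: in an unstressed syllable) → [ə].
/s/ stays [s].

[ˈxoxnəfəfnəs]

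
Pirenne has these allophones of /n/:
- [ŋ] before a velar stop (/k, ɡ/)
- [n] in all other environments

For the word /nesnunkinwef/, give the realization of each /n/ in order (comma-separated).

[n], [n], [ŋ], [n]

Occurrence 1 (position 1): no conditioning environment matches → elsewhere allophone [n].
Occurrence 2 (position 4): no conditioning environment matches → elsewhere allophone [n].
Occurrence 3 (position 6): before a velar stop → [ŋ].
Occurrence 4 (position 9): no conditioning environment matches → elsewhere allophone [n].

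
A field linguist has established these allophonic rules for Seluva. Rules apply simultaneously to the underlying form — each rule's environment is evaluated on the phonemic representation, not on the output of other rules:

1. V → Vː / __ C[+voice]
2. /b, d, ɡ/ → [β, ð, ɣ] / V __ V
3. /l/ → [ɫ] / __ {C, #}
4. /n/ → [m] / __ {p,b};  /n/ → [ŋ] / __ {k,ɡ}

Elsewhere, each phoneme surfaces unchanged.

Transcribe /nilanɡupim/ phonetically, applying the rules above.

[niːlaːŋɡupiːm]

/n/ (word-initial) fails the environment for rule 4, so it stays [n].
Rule 1 applies to /i/ (between /n/ and /l/: before a voiced consonant) → [iː].
/l/ — between /i/ and /a/; rule 3 does not apply here → [l].
/a/ meets the environment for rule 1 (before a voiced consonant) → [aː].
/n/ meets the environment for rule 4 (before a labial or velar stop) → [ŋ].
/ɡ/ — between /n/ and /u/; rule 2 does not apply here → [ɡ].
/u/ (between /ɡ/ and /p/) fails the environment for rule 1, so it stays [u].
/i/ (between /p/ and /m/): before a voiced consonant, so rule 1 applies → [iː].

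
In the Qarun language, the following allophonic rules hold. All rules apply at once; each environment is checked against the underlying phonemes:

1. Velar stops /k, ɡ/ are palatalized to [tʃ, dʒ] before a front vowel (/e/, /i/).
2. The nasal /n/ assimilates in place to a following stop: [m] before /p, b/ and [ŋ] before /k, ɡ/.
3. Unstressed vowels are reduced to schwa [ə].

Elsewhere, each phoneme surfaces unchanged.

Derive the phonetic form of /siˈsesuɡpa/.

[səˈsesəɡpə]

/s/ stays [s].
/i/ meets the environment for rule 3 (in an unstressed syllable) → [ə].
/s/ (between /i/ and /e/) is unaffected → [s].
/e/ (between /s/ and /s/) fails the environment for rule 3, so it stays [e].
/s/ — not in any rule's target class → [s].
/u/ meets the environment for rule 3 (in an unstressed syllable) → [ə].
/ɡ/ (between /u/ and /p/) fails the environment for rule 1, so it stays [ɡ].
/p/ (between /ɡ/ and /a/) is unaffected → [p].
/a/ (word-final) occurs in an unstressed syllable → [ə] by rule 3.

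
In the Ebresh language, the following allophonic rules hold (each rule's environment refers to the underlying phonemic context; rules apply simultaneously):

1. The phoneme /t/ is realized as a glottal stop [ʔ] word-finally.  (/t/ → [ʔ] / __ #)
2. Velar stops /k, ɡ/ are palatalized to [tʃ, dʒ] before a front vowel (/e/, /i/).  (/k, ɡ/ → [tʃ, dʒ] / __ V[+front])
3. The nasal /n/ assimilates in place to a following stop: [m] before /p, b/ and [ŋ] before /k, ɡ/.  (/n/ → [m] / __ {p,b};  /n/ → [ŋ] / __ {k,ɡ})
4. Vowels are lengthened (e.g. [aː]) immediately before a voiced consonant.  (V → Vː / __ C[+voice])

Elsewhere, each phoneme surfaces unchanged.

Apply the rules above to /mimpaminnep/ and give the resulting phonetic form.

/m/ (word-initial) is unaffected → [m].
Rule 4 applies to /i/ (between /m/ and /m/: before a voiced consonant) → [iː].
/m/ — not in any rule's target class → [m].
/p/ stays [p].
Rule 4 applies to /a/ (between /p/ and /m/: before a voiced consonant) → [aː].
/m/ (between /a/ and /i/): no rule targets it → [m].
/i/ meets the environment for rule 4 (before a voiced consonant) → [iː].
/n/ — between /i/ and /n/; rule 3 does not apply here → [n].
/n/ (between /n/ and /e/) is in the target of rule 3 but the environment (before a labial or velar stop) is not met → [n].
/e/ — between /n/ and /p/; rule 4 does not apply here → [e].
/p/ stays [p].

[miːmpaːmiːnnep]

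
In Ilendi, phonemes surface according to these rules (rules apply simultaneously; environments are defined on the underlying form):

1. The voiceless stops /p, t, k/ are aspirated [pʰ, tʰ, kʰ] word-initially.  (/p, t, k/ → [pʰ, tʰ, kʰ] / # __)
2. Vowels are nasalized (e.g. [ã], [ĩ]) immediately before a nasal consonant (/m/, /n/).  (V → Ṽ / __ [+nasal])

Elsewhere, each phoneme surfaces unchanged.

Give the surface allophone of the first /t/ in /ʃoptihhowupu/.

[t]

/t/ (between /p/ and /i/) fails the environment for rule 1, so it stays [t].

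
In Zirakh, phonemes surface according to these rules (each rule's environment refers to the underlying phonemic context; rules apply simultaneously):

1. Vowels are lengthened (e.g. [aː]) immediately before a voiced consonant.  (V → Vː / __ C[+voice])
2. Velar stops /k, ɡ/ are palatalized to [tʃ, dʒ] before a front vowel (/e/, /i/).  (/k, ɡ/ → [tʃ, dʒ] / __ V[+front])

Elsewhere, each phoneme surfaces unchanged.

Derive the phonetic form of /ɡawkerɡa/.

/ɡ/ (word-initial): rule 2 targets it, but not before a front vowel → unchanged [ɡ].
/a/ (between /ɡ/ and /w/) occurs before a voiced consonant → [aː] by rule 1.
/k/ meets the environment for rule 2 (before a front vowel) → [tʃ].
/e/ (between /k/ and /r/) occurs before a voiced consonant → [eː] by rule 1.
/ɡ/ (between /r/ and /a/) is in the target of rule 2 but the environment (before a front vowel) is not met → [ɡ].
/a/ (word-final) is in the target of rule 1 but the environment (before a voiced consonant) is not met → [a].

[ɡaːwtʃeːrɡa]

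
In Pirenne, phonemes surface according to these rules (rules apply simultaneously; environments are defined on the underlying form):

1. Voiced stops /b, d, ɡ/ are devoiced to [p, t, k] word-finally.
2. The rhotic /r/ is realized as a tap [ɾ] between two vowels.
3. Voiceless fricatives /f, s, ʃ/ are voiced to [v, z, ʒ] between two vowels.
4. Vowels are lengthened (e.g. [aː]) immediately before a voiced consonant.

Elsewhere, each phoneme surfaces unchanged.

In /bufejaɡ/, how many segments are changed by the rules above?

4

Segments that undergo a rule: /f/ → [v] (rule 3); /e/ → [eː] (rule 4); /a/ → [aː] (rule 4); /ɡ/ → [k] (rule 1).
All other segments surface unchanged.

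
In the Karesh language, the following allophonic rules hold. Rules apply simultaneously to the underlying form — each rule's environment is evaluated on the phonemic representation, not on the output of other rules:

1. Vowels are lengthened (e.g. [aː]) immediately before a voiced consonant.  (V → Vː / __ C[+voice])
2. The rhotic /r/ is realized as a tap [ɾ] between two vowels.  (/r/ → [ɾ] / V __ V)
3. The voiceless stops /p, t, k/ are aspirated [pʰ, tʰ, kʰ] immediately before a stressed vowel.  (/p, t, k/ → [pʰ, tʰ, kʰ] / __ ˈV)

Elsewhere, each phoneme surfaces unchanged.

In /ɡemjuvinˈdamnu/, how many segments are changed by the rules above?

Segments that undergo a rule: /e/ → [eː] (rule 1); /u/ → [uː] (rule 1); /i/ → [iː] (rule 1); /a/ → [aː] (rule 1).
All other segments surface unchanged.

4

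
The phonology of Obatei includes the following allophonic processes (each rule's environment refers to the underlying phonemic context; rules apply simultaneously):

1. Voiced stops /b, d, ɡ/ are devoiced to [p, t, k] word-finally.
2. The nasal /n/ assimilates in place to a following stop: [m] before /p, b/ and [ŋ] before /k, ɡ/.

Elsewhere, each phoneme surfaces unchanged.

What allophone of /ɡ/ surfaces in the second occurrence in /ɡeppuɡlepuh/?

/ɡ/ (between /u/ and /l/) fails the environment for rule 1, so it stays [ɡ].

[ɡ]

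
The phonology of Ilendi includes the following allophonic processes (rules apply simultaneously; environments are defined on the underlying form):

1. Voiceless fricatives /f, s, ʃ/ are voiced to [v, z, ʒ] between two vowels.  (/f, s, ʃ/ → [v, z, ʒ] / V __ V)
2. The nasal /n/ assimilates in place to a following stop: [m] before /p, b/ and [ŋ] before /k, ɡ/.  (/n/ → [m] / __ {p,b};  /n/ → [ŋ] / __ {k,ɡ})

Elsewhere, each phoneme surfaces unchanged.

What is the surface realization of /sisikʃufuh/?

[sizikʃuvuh]

/s/ (word-initial) fails the environment for rule 1, so it stays [s].
/s/ meets the environment for rule 1 (between two vowels) → [z].
/ʃ/ (between /k/ and /u/): rule 1 targets it, but not between two vowels → unchanged [ʃ].
/f/ (between /u/ and /u/): between two vowels, so rule 1 applies → [v].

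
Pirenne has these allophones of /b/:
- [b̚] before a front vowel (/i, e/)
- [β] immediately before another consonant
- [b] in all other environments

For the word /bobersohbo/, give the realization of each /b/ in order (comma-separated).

[b], [b̚], [b]

Occurrence 1 (position 1): no conditioning environment matches → elsewhere allophone [b].
Occurrence 2 (position 3): before a front vowel (/i, e/) → [b̚].
Occurrence 3 (position 9): no conditioning environment matches → elsewhere allophone [b].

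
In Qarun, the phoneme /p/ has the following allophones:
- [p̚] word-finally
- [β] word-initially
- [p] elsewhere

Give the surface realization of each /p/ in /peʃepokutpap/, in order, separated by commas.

[β], [p], [p], [p̚]

Occurrence 1 (position 1): word-initially → [β].
Occurrence 2 (position 5): no conditioning environment matches → elsewhere allophone [p].
Occurrence 3 (position 10): no conditioning environment matches → elsewhere allophone [p].
Occurrence 4 (position 12): word-finally → [p̚].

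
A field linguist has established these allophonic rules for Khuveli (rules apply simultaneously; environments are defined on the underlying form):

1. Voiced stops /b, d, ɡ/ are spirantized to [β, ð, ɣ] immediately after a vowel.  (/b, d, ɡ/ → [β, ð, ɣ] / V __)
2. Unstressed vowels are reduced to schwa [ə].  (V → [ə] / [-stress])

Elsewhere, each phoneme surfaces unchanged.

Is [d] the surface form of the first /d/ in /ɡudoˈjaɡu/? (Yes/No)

/d/ — between /u/ and /o/, immediately after a vowel — surfaces as [ð] (rule 1).
The actual realization is [ð], not [d].

No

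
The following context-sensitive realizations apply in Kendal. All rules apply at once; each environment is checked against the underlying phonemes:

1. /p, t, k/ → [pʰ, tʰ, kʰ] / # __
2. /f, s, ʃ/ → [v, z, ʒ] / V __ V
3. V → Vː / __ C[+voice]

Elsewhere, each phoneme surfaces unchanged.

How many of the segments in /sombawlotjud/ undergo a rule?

Segments that undergo a rule: /o/ → [oː] (rule 3); /a/ → [aː] (rule 3); /u/ → [uː] (rule 3).
All other segments surface unchanged.

3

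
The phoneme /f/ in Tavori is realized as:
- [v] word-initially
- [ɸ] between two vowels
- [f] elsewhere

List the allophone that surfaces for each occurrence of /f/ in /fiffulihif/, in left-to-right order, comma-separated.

[v], [f], [f], [f]

Occurrence 1 (position 1): word-initially → [v].
Occurrence 2 (position 3): no conditioning environment matches → elsewhere allophone [f].
Occurrence 3 (position 4): no conditioning environment matches → elsewhere allophone [f].
Occurrence 4 (position 10): no conditioning environment matches → elsewhere allophone [f].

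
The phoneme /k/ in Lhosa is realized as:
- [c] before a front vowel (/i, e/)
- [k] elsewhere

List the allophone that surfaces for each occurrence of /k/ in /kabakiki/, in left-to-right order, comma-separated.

Occurrence 1 (position 1): no conditioning environment matches → elsewhere allophone [k].
Occurrence 2 (position 5): before a front vowel → [c].
Occurrence 3 (position 7): before a front vowel → [c].

[k], [c], [c]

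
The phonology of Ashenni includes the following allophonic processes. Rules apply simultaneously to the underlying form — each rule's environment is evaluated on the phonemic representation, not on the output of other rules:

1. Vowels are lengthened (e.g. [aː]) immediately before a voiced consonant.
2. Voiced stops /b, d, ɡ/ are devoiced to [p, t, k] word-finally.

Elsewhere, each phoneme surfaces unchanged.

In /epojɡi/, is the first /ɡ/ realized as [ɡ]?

Yes

/ɡ/ — between /j/ and /i/; rule 2 does not apply here → [ɡ].
The actual realization is [ɡ], which matches [ɡ].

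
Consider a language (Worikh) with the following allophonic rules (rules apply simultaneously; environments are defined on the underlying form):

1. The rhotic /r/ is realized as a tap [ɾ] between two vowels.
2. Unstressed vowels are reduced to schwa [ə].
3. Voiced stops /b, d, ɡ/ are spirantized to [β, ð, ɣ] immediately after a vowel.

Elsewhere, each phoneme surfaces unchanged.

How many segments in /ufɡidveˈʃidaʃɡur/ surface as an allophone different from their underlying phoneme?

Segments that undergo a rule: /u/ → [ə] (rule 2); /i/ → [ə] (rule 2); /d/ → [ð] (rule 3); /e/ → [ə] (rule 2); /d/ → [ð] (rule 3); /a/ → [ə] (rule 2); /u/ → [ə] (rule 2).
All other segments surface unchanged.

7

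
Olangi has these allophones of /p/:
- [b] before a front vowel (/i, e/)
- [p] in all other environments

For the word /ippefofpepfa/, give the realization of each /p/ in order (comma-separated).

[p], [b], [b], [p]

Occurrence 1 (position 2): no conditioning environment matches → elsewhere allophone [p].
Occurrence 2 (position 3): before a front vowel (/i, e/) → [b].
Occurrence 3 (position 8): before a front vowel (/i, e/) → [b].
Occurrence 4 (position 10): no conditioning environment matches → elsewhere allophone [p].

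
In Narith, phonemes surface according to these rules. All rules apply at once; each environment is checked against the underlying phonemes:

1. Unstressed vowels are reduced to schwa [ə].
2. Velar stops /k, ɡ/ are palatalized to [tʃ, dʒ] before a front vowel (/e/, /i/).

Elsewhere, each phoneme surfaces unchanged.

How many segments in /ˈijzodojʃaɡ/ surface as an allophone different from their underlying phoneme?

3

Segments that undergo a rule: /o/ → [ə] (rule 1); /o/ → [ə] (rule 1); /a/ → [ə] (rule 1).
All other segments surface unchanged.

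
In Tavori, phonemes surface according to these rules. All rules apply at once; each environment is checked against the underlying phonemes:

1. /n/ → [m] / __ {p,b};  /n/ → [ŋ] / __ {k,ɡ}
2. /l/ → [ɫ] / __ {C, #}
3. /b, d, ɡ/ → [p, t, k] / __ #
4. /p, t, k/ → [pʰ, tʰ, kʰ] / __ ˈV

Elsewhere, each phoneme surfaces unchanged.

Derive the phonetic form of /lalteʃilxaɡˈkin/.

[laɫteʃiɫxaɡˈkʰin]

/l/ (word-initial) is in the target of rule 2 but the environment (word-finally or immediately before a consonant) is not met → [l].
/a/ stays [a].
/l/ (between /a/ and /t/): word-finally or immediately before a consonant, so rule 2 applies → [ɫ].
/t/ — between /l/ and /e/; rule 4 does not apply here → [t].
/e/ — not in any rule's target class → [e].
/ʃ/ (between /e/ and /i/): no rule targets it → [ʃ].
/i/ — not in any rule's target class → [i].
/l/ (between /i/ and /x/) occurs word-finally or immediately before a consonant → [ɫ] by rule 2.
/x/ (between /l/ and /a/): no rule targets it → [x].
/a/ — not in any rule's target class → [a].
/ɡ/ (between /a/ and /k/): rule 3 targets it, but not word-finally → unchanged [ɡ].
/k/ — between /ɡ/ and /i/, immediately before a stressed vowel — surfaces as [kʰ] (rule 4).
/i/ (between /k/ and /n/) is unaffected → [i].
/n/ — word-final; rule 1 does not apply here → [n].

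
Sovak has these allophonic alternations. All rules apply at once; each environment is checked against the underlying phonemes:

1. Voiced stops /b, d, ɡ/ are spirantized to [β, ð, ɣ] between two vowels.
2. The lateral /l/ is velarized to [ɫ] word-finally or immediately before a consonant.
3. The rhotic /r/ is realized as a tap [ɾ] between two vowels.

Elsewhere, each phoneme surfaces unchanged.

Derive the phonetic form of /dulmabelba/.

[duɫmaβeɫba]

/d/ (word-initial) is in the target of rule 1 but the environment (between two vowels) is not met → [d].
/u/ — not in any rule's target class → [u].
/l/ (between /u/ and /m/): word-finally or immediately before a consonant, so rule 2 applies → [ɫ].
/m/ — not in any rule's target class → [m].
/a/ (between /m/ and /b/) is unaffected → [a].
/b/ (between /a/ and /e/) occurs between two vowels → [β] by rule 1.
/e/ (between /b/ and /l/) is unaffected → [e].
/l/ — between /e/ and /b/, word-finally or immediately before a consonant — surfaces as [ɫ] (rule 2).
/b/ — between /l/ and /a/; rule 1 does not apply here → [b].
/a/ (word-final) is unaffected → [a].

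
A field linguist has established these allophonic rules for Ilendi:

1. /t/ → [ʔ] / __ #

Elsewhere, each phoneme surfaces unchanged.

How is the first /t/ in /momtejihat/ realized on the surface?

/t/ (between /m/ and /e/): rule 1 targets it, but not word-finally → unchanged [t].

[t]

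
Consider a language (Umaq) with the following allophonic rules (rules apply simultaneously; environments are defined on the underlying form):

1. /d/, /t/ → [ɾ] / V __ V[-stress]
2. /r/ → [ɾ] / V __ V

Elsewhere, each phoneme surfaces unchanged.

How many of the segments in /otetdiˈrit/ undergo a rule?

2

Segments that undergo a rule: /t/ → [ɾ] (rule 1); /r/ → [ɾ] (rule 2).
All other segments surface unchanged.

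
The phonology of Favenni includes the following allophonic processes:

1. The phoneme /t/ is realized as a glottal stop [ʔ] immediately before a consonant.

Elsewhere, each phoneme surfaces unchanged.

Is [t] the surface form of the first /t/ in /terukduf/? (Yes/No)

Yes

/t/ (word-initial): rule 1 targets it, but not immediately before a consonant → unchanged [t].
The actual realization is [t], which matches [t].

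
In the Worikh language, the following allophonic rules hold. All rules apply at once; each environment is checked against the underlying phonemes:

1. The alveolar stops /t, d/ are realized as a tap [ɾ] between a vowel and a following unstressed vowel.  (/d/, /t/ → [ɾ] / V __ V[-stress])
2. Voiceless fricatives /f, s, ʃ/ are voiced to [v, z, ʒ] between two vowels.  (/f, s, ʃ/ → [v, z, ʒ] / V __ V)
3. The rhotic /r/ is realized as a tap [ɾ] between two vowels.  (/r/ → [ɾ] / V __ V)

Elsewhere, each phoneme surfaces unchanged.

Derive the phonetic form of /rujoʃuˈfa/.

/r/ — word-initial; rule 3 does not apply here → [r].
/u/ — not in any rule's target class → [u].
/j/ (between /u/ and /o/): no rule targets it → [j].
/o/ (between /j/ and /ʃ/): no rule targets it → [o].
/ʃ/ meets the environment for rule 2 (between two vowels) → [ʒ].
/u/ — not in any rule's target class → [u].
/f/ meets the environment for rule 2 (between two vowels) → [v].
/a/ (word-final) is unaffected → [a].

[rujoʒuˈva]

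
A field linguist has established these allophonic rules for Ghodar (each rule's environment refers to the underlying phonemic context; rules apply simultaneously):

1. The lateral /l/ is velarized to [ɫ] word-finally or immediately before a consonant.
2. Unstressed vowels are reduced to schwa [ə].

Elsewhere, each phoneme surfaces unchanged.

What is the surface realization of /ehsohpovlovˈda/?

[əhsəhpəvləvˈda]

/e/ — word-initial, in an unstressed syllable — surfaces as [ə] (rule 2).
/h/ stays [h].
/s/ stays [s].
Rule 2 applies to /o/ (between /s/ and /h/: in an unstressed syllable) → [ə].
/h/ stays [h].
/p/ (between /h/ and /o/) is unaffected → [p].
/o/ (between /p/ and /v/): in an unstressed syllable, so rule 2 applies → [ə].
/v/ (between /o/ and /l/): no rule targets it → [v].
/l/ (between /v/ and /o/): rule 1 targets it, but not word-finally or immediately before a consonant → unchanged [l].
/o/ (between /l/ and /v/): in an unstressed syllable, so rule 2 applies → [ə].
/v/ (between /o/ and /d/) is unaffected → [v].
/d/ stays [d].
/a/ (word-final) fails the environment for rule 2, so it stays [a].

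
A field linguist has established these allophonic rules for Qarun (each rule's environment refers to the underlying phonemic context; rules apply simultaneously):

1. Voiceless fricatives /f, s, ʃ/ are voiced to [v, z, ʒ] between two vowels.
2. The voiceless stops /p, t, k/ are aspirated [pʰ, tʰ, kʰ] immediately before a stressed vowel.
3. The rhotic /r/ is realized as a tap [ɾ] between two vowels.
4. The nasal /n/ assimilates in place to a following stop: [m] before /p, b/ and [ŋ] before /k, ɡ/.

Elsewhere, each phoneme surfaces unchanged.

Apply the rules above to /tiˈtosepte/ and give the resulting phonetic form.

[tiˈtʰozepte]

/t/ (word-initial) is in the target of rule 2 but the environment (immediately before a stressed vowel) is not met → [t].
/i/ (between /t/ and /t/): no rule targets it → [i].
/t/ (between /i/ and /o/) occurs immediately before a stressed vowel → [tʰ] by rule 2.
/o/ — not in any rule's target class → [o].
/s/ — between /o/ and /e/, between two vowels — surfaces as [z] (rule 1).
/e/ stays [e].
/p/ (between /e/ and /t/): rule 2 targets it, but not immediately before a stressed vowel → unchanged [p].
/t/ (between /p/ and /e/) is in the target of rule 2 but the environment (immediately before a stressed vowel) is not met → [t].
/e/ (word-final) is unaffected → [e].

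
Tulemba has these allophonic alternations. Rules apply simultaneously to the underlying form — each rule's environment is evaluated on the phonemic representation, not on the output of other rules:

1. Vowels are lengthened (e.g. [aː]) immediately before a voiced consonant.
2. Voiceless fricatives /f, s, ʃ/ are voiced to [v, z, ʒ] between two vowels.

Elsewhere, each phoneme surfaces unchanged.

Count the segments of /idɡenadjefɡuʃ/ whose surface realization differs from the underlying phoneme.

3

Segments that undergo a rule: /i/ → [iː] (rule 1); /e/ → [eː] (rule 1); /a/ → [aː] (rule 1).
All other segments surface unchanged.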